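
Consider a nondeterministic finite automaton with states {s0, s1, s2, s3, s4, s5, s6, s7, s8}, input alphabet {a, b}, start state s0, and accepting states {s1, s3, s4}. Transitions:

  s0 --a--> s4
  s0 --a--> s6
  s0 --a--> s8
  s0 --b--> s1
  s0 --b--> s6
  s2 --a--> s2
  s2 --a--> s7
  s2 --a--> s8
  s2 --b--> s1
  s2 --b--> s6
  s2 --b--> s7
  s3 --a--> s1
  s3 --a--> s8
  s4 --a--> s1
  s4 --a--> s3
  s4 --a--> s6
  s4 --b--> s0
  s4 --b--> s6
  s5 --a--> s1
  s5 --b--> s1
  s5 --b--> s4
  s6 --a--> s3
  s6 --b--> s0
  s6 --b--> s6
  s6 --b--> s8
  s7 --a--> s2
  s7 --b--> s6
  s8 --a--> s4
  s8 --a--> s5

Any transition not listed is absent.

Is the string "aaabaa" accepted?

Start in {s0}.
Read 'a': s0→{s4, s6, s8}; now {s4, s6, s8}.
Read 'a': s4→{s1, s3, s6}, s6→{s3}, s8→{s4, s5}; now {s1, s3, s4, s5, s6}.
Read 'a': s1→∅, s3→{s1, s8}, s4→{s1, s3, s6}, s5→{s1}, s6→{s3}; now {s1, s3, s6, s8}.
Read 'b': s1→∅, s3→∅, s6→{s0, s6, s8}, s8→∅; now {s0, s6, s8}.
Read 'a': s0→{s4, s6, s8}, s6→{s3}, s8→{s4, s5}; now {s3, s4, s5, s6, s8}.
Read 'a': s3→{s1, s8}, s4→{s1, s3, s6}, s5→{s1}, s6→{s3}, s8→{s4, s5}; now {s1, s3, s4, s5, s6, s8}.
The final set {s1, s3, s4, s5, s6, s8} contains the accepting states s1, s3, s4.

Yes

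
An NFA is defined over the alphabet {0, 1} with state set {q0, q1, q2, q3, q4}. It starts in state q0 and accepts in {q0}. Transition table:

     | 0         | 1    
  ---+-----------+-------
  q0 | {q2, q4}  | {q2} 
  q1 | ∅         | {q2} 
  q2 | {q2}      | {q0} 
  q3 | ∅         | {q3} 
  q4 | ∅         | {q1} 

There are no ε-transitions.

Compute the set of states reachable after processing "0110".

Start in {q0}.
Read '0': {q0} → {q2, q4}.
Read '1': {q2, q4} → {q0, q1}.
Read '1': {q0, q1} → {q2}.
Read '0': {q2} → {q2}.

{q2}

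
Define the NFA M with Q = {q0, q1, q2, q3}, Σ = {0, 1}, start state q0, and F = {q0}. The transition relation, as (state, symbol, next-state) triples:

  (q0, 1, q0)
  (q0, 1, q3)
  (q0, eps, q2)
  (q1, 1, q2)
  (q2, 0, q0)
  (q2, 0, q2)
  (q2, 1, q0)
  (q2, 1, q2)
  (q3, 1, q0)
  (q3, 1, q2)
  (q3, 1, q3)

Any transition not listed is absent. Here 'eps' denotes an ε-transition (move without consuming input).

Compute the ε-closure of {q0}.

Begin with {q0}.
ε-move q0 → q2; add q2.

{q0, q2}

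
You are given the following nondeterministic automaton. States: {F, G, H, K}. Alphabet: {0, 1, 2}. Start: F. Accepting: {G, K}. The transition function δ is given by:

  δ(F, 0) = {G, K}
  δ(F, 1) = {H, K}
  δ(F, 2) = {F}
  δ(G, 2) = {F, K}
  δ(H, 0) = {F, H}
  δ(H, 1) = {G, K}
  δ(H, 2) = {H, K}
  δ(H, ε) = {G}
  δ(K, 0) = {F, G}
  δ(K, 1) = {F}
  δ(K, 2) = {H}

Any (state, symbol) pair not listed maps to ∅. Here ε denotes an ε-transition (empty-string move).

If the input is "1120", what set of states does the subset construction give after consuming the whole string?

{F, G, H, K}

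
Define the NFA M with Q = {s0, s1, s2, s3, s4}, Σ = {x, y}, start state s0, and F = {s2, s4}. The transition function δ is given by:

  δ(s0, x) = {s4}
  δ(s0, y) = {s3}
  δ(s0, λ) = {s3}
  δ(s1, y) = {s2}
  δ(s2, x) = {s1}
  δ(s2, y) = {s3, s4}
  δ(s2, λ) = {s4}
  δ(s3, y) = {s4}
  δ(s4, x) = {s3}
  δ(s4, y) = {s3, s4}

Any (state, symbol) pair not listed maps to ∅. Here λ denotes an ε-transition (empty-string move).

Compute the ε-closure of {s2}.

Begin with {s2}.
ε-move s2 → s4; add s4.

{s2, s4}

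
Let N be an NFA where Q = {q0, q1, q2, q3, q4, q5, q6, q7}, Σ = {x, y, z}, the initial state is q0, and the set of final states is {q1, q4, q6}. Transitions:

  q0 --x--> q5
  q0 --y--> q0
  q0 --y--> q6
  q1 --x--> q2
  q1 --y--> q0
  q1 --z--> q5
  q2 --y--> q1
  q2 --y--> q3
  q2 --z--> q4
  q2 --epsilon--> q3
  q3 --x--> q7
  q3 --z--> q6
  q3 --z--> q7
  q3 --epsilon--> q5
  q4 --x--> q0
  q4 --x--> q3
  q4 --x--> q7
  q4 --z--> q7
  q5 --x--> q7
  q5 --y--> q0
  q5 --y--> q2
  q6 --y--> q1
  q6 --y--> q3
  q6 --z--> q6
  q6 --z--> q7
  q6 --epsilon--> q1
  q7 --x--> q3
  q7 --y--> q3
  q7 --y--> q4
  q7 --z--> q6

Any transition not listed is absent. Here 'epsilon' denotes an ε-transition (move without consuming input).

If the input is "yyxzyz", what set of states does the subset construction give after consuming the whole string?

Start in {q0}.
Read 'y': {q0} → {q0, q1, q6}.
Read 'y': {q0, q1, q6} → {q0, q1, q3, q5, q6}.
Read 'x': {q0, q1, q3, q5, q6} → {q2, q3, q5, q7}.
Read 'z': {q2, q3, q5, q7} → {q1, q4, q6, q7}.
Read 'y': {q1, q4, q6, q7} → {q0, q1, q3, q4, q5}.
Read 'z': {q0, q1, q3, q4, q5} → {q1, q5, q6, q7}.

{q1, q5, q6, q7}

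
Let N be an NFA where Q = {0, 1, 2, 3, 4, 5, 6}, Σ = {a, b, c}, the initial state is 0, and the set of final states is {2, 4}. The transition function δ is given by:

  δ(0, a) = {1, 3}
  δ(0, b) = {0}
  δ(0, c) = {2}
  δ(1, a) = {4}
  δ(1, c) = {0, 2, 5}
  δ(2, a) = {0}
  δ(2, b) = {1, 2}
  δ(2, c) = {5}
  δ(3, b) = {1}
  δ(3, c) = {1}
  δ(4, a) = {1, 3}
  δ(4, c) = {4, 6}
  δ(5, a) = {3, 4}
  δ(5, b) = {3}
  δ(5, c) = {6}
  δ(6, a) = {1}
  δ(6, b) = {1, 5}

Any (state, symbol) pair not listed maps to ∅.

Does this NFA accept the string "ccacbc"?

Start in {0}.
Read 'c': 0→{2}; now {2}.
Read 'c': 2→{5}; now {5}.
Read 'a': 5→{3, 4}; now {3, 4}.
Read 'c': 3→{1}, 4→{4, 6}; now {1, 4, 6}.
Read 'b': 1→∅, 4→∅, 6→{1, 5}; now {1, 5}.
Read 'c': 1→{0, 2, 5}, 5→{6}; now {0, 2, 5, 6}.
The final set {0, 2, 5, 6} contains the accepting state 2.

Yes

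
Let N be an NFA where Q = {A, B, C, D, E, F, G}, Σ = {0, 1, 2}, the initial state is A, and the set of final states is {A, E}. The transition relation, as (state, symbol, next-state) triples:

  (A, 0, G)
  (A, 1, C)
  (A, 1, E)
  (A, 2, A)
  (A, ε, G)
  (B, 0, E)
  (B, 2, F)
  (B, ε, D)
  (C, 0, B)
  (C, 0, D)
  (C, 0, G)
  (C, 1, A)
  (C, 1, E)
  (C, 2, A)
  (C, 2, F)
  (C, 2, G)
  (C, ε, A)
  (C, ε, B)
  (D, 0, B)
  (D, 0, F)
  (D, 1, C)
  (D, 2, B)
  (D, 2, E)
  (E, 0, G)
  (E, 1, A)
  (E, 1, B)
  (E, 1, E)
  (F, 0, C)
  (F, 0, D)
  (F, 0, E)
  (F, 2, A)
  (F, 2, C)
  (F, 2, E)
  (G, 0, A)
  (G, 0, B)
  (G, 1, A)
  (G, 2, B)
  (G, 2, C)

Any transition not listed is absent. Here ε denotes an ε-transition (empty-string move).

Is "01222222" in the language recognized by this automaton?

Yes

Start: ε-closure({A}) = {A, G}.
Read '0': A→{G}, G→{A, B}; union {A, B, G}; ε-closure = {A, B, D, G}.
Read '1': A→{C, E}, B→∅, D→{C}, G→{A}; union {A, C, E}; ε-closure = {A, B, C, D, E, G}.
Read '2': A→{A}, B→{F}, C→{A, F, G}, D→{B, E}, E→∅, G→{B, C}; union {A, B, C, E, F, G}; ε-closure = {A, B, C, D, E, F, G}.
Read '2': A→{A}, B→{F}, C→{A, F, G}, D→{B, E}, E→∅, F→{A, C, E}, G→{B, C}; union {A, B, C, E, F, G}; ε-closure = {A, B, C, D, E, F, G}.
Read '2': A→{A}, B→{F}, C→{A, F, G}, D→{B, E}, E→∅, F→{A, C, E}, G→{B, C}; union {A, B, C, E, F, G}; ε-closure = {A, B, C, D, E, F, G}.
Read '2': A→{A}, B→{F}, C→{A, F, G}, D→{B, E}, E→∅, F→{A, C, E}, G→{B, C}; union {A, B, C, E, F, G}; ε-closure = {A, B, C, D, E, F, G}.
Read '2': A→{A}, B→{F}, C→{A, F, G}, D→{B, E}, E→∅, F→{A, C, E}, G→{B, C}; union {A, B, C, E, F, G}; ε-closure = {A, B, C, D, E, F, G}.
Read '2': A→{A}, B→{F}, C→{A, F, G}, D→{B, E}, E→∅, F→{A, C, E}, G→{B, C}; union {A, B, C, E, F, G}; ε-closure = {A, B, C, D, E, F, G}.
The final set {A, B, C, D, E, F, G} contains the accepting states A, E.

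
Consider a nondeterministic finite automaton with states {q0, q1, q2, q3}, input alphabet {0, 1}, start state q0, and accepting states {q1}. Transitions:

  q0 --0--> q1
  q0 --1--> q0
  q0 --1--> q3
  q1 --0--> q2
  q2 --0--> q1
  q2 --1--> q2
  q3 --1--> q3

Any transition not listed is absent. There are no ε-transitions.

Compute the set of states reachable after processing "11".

Start in {q0}.
Read '1': q0→{q0, q3}; now {q0, q3}.
Read '1': q0→{q0, q3}, q3→{q3}; now {q0, q3}.

{q0, q3}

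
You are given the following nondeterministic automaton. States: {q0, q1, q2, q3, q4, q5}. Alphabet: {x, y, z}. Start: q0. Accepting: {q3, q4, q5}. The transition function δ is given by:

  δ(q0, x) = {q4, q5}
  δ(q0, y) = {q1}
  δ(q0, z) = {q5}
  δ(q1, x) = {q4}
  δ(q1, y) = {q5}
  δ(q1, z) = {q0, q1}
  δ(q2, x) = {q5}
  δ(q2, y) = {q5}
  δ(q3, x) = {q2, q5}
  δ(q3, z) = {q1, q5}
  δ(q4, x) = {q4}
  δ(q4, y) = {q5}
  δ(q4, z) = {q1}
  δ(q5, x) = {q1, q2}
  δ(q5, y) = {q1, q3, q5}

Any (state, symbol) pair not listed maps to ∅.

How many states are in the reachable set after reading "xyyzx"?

4

Start in {q0}.
Read 'x': {q0} → {q4, q5}.
Read 'y': {q4, q5} → {q1, q3, q5}.
Read 'y': {q1, q3, q5} → {q1, q3, q5}.
Read 'z': {q1, q3, q5} → {q0, q1, q5}.
Read 'x': {q0, q1, q5} → {q1, q2, q4, q5}.
That set has 4 states.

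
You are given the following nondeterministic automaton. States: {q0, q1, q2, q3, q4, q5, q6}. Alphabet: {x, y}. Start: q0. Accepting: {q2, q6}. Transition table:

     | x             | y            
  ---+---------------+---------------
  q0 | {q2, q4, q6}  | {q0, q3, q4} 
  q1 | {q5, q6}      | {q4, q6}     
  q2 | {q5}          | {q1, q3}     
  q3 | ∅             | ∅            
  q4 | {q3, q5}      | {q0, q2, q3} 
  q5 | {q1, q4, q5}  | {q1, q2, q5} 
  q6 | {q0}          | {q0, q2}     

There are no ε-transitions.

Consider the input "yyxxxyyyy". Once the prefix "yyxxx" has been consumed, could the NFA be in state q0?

No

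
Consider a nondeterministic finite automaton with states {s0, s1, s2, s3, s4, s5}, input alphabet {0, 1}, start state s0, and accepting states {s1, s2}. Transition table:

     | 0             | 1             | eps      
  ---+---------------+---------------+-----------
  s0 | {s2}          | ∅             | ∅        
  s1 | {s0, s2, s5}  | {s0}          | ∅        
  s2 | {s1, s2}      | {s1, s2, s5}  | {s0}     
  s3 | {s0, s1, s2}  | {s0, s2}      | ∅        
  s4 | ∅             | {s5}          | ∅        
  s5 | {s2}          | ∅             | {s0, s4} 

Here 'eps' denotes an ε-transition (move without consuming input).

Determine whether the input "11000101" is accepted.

No

Start in {s0}.
Read '1': {s0} → ∅.
The set is empty and remains empty for the remaining 7 symbols.
The final set ∅ contains no accepting state.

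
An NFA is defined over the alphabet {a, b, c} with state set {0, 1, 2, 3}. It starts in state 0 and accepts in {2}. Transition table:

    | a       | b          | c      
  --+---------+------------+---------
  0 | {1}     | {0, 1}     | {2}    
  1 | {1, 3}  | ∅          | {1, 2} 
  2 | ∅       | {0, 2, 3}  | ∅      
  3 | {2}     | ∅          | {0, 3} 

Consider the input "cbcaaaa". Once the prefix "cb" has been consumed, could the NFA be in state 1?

No

Start in {0}.
Read 'c': 0→{2}; now {2}.
Read 'b': 2→{0, 2, 3}; now {0, 2, 3}.
State 1 is not in {0, 2, 3}.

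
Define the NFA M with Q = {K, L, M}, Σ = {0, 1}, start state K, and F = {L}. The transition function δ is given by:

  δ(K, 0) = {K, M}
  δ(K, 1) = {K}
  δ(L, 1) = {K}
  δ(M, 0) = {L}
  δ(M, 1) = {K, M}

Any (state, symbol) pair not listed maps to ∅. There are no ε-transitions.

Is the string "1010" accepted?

Start in {K}.
Read '1': K→{K}; now {K}.
Read '0': K→{K, M}; now {K, M}.
Read '1': K→{K}, M→{K, M}; now {K, M}.
Read '0': K→{K, M}, M→{L}; now {K, L, M}.
The final set {K, L, M} contains the accepting state L.

Yes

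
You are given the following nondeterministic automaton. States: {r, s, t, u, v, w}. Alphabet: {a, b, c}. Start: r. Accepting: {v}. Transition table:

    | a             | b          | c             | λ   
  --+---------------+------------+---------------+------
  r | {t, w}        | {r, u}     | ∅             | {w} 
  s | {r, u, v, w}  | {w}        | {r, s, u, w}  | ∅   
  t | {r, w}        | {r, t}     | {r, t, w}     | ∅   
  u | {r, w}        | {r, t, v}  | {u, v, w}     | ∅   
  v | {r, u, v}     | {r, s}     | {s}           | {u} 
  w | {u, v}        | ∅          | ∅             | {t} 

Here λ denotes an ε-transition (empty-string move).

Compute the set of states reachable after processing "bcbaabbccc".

{r, s, t, u, v, w}

Start: ε-closure({r}) = {r, t, w}.
Read 'b': r→{r, u}, t→{r, t}, w→∅; union {r, t, u}; ε-closure = {r, t, u, w}.
Read 'c': r→∅, t→{r, t, w}, u→{u, v, w}, w→∅; now {r, t, u, v, w}.
Read 'b': r→{r, u}, t→{r, t}, u→{r, t, v}, v→{r, s}, w→∅; union {r, s, t, u, v}; ε-closure = {r, s, t, u, v, w}.
Read 'a': r→{t, w}, s→{r, u, v, w}, t→{r, w}, u→{r, w}, v→{r, u, v}, w→{u, v}; now {r, t, u, v, w}.
Read 'a': r→{t, w}, t→{r, w}, u→{r, w}, v→{r, u, v}, w→{u, v}; now {r, t, u, v, w}.
Read 'b': r→{r, u}, t→{r, t}, u→{r, t, v}, v→{r, s}, w→∅; union {r, s, t, u, v}; ε-closure = {r, s, t, u, v, w}.
Read 'b': r→{r, u}, s→{w}, t→{r, t}, u→{r, t, v}, v→{r, s}, w→∅; now {r, s, t, u, v, w}.
Read 'c': r→∅, s→{r, s, u, w}, t→{r, t, w}, u→{u, v, w}, v→{s}, w→∅; now {r, s, t, u, v, w}.
Read 'c': r→∅, s→{r, s, u, w}, t→{r, t, w}, u→{u, v, w}, v→{s}, w→∅; now {r, s, t, u, v, w}.
Read 'c': r→∅, s→{r, s, u, w}, t→{r, t, w}, u→{u, v, w}, v→{s}, w→∅; now {r, s, t, u, v, w}.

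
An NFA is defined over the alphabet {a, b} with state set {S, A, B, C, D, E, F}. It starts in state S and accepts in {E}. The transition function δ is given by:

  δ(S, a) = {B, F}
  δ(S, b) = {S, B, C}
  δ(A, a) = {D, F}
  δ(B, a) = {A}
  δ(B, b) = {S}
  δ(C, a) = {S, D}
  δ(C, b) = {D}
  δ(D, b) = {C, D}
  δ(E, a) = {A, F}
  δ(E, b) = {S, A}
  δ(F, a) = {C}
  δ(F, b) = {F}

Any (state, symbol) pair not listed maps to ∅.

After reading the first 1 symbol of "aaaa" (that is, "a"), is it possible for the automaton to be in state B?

Yes

Start in {S}.
Read 'a': S→{B, F}; now {B, F}.
State B is in {B, F}.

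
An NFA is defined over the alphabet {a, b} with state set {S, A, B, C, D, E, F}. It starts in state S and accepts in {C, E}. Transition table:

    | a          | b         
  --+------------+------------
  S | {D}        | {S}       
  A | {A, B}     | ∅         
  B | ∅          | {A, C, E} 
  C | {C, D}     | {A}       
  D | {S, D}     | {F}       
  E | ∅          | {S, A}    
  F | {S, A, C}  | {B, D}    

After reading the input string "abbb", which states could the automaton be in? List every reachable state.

Start in {S}.
Read 'a': {S} → {D}.
Read 'b': {D} → {F}.
Read 'b': {F} → {B, D}.
Read 'b': {B, D} → {A, C, E, F}.

{A, C, E, F}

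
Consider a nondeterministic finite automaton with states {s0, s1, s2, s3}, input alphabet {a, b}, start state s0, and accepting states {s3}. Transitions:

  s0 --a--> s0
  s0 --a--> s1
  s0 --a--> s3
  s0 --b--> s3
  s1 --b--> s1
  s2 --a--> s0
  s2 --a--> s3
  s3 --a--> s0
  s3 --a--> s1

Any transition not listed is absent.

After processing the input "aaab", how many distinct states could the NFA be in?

2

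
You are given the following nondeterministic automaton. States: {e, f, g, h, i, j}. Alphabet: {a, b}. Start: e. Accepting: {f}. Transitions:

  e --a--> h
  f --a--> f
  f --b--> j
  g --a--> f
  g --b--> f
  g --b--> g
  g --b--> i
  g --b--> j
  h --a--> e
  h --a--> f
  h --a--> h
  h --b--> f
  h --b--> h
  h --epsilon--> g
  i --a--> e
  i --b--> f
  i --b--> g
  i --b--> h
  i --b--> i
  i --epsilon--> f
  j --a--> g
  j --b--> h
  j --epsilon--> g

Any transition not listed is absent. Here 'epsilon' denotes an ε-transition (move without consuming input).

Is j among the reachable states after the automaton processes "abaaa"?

Start in {e}.
Read 'a': {e} → {g, h}.
Read 'b': {g, h} → {f, g, h, i, j}.
Read 'a': {f, g, h, i, j} → {e, f, g, h}.
Read 'a': {e, f, g, h} → {e, f, g, h}.
Read 'a': {e, f, g, h} → {e, f, g, h}.
State j is not in {e, f, g, h}.

No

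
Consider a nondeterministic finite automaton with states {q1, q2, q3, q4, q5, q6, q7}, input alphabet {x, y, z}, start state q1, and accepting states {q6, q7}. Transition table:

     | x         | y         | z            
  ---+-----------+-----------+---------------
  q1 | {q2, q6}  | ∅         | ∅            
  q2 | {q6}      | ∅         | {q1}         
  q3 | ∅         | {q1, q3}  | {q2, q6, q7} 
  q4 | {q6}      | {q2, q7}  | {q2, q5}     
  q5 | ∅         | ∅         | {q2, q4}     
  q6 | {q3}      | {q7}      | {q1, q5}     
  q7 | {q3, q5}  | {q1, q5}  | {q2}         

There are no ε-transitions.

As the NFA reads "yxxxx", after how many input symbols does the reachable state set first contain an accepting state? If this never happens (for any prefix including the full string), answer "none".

Start in {q1}.
Read 'y': {q1} → ∅.
The set is empty and remains empty for the remaining 4 symbols.
No reachable set along the way intersects F.

none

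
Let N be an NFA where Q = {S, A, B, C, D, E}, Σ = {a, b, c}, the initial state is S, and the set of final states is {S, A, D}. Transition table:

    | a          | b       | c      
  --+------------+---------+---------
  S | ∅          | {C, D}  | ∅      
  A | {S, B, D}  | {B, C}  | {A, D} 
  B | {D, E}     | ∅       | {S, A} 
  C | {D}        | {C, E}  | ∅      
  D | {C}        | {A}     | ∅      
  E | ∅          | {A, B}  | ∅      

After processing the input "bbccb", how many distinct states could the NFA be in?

3

Start in {S}.
Read 'b': {S} → {C, D}.
Read 'b': {C, D} → {A, C, E}.
Read 'c': {A, C, E} → {A, D}.
Read 'c': {A, D} → {A, D}.
Read 'b': {A, D} → {A, B, C}.
That set has 3 states.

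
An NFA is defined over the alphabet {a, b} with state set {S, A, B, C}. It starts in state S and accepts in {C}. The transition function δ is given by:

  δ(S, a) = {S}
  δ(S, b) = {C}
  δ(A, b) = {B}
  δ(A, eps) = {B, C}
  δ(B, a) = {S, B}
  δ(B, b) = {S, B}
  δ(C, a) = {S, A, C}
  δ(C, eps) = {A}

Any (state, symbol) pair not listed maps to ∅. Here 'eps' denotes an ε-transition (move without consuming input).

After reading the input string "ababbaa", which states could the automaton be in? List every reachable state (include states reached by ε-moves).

{S, A, B, C}

Start in {S}.
Read 'a': S→{S}; now {S}.
Read 'b': S→{C}; union {C}; ε-closure = {A, B, C}.
Read 'a': A→∅, B→{S, B}, C→{S, A, C}; now {S, A, B, C}.
Read 'b': S→{C}, A→{B}, B→{S, B}, C→∅; union {S, B, C}; ε-closure = {S, A, B, C}.
Read 'b': S→{C}, A→{B}, B→{S, B}, C→∅; union {S, B, C}; ε-closure = {S, A, B, C}.
Read 'a': S→{S}, A→∅, B→{S, B}, C→{S, A, C}; now {S, A, B, C}.
Read 'a': S→{S}, A→∅, B→{S, B}, C→{S, A, C}; now {S, A, B, C}.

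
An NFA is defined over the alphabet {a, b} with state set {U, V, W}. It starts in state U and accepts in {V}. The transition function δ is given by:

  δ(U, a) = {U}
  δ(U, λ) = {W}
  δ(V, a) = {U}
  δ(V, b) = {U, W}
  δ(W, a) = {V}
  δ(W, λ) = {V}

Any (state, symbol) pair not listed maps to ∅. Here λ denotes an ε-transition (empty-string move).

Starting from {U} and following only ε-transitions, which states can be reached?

Begin with {U}.
ε-move U → W; add W.
ε-move W → V; add V.

{U, V, W}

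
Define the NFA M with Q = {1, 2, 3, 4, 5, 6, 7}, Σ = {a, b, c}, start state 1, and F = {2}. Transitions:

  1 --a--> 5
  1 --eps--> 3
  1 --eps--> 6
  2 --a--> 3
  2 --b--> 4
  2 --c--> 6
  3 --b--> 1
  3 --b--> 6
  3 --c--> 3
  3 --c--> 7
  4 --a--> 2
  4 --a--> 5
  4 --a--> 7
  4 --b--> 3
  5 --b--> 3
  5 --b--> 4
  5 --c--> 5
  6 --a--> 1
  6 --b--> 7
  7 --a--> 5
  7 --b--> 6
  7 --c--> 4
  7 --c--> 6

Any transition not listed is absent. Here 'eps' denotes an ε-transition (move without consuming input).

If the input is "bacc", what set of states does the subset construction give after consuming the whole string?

{3, 4, 5, 6, 7}

Start: ε-closure({1}) = {1, 3, 6}.
Read 'b': 1→∅, 3→{1, 6}, 6→{7}; union {1, 6, 7}; ε-closure = {1, 3, 6, 7}.
Read 'a': 1→{5}, 3→∅, 6→{1}, 7→{5}; union {1, 5}; ε-closure = {1, 3, 5, 6}.
Read 'c': 1→∅, 3→{3, 7}, 5→{5}, 6→∅; now {3, 5, 7}.
Read 'c': 3→{3, 7}, 5→{5}, 7→{4, 6}; now {3, 4, 5, 6, 7}.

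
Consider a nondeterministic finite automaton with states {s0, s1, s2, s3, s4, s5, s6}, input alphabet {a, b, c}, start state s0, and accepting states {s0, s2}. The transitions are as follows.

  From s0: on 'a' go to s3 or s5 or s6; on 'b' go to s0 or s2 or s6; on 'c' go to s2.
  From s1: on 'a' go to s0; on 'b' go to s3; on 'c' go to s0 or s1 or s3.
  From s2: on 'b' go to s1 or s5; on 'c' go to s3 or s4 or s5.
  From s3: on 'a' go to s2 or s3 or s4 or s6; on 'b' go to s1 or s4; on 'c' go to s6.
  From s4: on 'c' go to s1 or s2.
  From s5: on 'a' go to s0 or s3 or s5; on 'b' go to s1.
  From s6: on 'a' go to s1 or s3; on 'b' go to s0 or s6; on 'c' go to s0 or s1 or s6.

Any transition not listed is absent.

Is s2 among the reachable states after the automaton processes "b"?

Start in {s0}.
Read 'b': s0→{s0, s2, s6}; now {s0, s2, s6}.
State s2 is in {s0, s2, s6}.

Yes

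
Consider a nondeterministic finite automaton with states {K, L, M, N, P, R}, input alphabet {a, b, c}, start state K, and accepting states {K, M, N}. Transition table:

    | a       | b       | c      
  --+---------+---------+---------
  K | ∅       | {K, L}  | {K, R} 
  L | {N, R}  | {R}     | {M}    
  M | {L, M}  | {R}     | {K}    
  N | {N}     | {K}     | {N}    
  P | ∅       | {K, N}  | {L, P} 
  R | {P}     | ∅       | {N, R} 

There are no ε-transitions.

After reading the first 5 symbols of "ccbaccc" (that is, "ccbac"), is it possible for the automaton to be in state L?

No

Start in {K}.
Read 'c': K→{K, R}; now {K, R}.
Read 'c': K→{K, R}, R→{N, R}; now {K, N, R}.
Read 'b': K→{K, L}, N→{K}, R→∅; now {K, L}.
Read 'a': K→∅, L→{N, R}; now {N, R}.
Read 'c': N→{N}, R→{N, R}; now {N, R}.
State L is not in {N, R}.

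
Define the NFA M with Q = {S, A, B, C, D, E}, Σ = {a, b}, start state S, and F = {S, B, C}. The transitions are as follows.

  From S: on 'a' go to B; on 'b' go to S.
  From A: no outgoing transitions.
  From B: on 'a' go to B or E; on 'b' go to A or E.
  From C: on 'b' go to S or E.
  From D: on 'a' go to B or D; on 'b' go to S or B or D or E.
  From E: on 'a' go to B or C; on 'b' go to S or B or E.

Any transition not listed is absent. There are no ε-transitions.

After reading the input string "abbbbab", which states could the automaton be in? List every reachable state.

Start in {S}.
Read 'a': {S} → {B}.
Read 'b': {B} → {A, E}.
Read 'b': {A, E} → {S, B, E}.
Read 'b': {S, B, E} → {S, A, B, E}.
Read 'b': {S, A, B, E} → {S, A, B, E}.
Read 'a': {S, A, B, E} → {B, C, E}.
Read 'b': {B, C, E} → {S, A, B, E}.

{S, A, B, E}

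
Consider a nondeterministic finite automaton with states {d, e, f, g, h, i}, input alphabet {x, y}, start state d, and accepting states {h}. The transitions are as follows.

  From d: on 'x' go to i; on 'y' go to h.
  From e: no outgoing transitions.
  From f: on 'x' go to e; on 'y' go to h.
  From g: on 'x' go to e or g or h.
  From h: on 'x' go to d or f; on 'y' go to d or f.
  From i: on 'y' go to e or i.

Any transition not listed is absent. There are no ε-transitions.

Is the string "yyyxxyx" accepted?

No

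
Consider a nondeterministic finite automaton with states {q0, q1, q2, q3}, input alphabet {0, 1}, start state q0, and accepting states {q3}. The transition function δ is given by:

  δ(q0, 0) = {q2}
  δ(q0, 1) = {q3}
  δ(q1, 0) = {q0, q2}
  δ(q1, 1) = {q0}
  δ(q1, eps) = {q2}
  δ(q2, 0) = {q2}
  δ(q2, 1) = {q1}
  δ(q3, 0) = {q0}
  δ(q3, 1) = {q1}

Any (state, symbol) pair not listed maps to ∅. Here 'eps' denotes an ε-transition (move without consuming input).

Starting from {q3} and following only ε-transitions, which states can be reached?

{q3}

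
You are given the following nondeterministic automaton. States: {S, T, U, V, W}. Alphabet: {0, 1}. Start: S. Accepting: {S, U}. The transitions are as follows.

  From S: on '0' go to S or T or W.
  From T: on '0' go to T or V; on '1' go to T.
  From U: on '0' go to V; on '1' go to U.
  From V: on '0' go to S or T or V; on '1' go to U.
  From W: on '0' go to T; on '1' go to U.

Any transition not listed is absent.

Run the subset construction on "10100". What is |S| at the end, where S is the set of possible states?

0

Start in {S}.
Read '1': S→∅; now ∅.
The set is empty and remains empty for the remaining 4 symbols.
That set has 0 states.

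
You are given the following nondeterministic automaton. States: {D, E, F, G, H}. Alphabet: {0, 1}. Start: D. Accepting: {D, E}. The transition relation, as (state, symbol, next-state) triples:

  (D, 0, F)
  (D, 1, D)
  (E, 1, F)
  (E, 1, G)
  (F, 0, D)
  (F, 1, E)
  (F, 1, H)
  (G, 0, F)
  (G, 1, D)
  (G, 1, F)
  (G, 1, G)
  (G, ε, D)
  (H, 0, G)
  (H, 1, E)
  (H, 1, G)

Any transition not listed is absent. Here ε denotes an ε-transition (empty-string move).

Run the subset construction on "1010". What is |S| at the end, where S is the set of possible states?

2

Start in {D}.
Read '1': D→{D}; now {D}.
Read '0': D→{F}; now {F}.
Read '1': F→{E, H}; now {E, H}.
Read '0': E→∅, H→{G}; union {G}; ε-closure = {D, G}.
That set has 2 states.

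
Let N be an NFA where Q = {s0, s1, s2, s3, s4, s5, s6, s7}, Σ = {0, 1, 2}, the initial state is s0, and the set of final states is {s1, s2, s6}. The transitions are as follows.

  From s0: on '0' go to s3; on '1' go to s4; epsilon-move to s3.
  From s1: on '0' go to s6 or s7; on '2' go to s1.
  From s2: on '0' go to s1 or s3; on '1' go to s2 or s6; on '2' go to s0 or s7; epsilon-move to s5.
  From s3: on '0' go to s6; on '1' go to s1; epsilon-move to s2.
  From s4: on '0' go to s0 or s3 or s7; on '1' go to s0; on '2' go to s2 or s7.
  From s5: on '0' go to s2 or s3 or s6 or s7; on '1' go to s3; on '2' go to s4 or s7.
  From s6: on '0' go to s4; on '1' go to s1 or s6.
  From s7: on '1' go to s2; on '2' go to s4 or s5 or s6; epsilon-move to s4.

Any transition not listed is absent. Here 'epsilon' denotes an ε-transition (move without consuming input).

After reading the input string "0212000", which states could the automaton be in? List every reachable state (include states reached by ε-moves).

{s0, s1, s2, s3, s4, s5, s6, s7}

Start: ε-closure({s0}) = {s0, s2, s3, s5}.
Read '0': s0→{s3}, s2→{s1, s3}, s3→{s6}, s5→{s2, s3, s6, s7}; union {s1, s2, s3, s6, s7}; ε-closure = {s1, s2, s3, s4, s5, s6, s7}.
Read '2': s1→{s1}, s2→{s0, s7}, s3→∅, s4→{s2, s7}, s5→{s4, s7}, s6→∅, s7→{s4, s5, s6}; union {s0, s1, s2, s4, s5, s6, s7}; ε-closure = {s0, s1, s2, s3, s4, s5, s6, s7}.
Read '1': s0→{s4}, s1→∅, s2→{s2, s6}, s3→{s1}, s4→{s0}, s5→{s3}, s6→{s1, s6}, s7→{s2}; union {s0, s1, s2, s3, s4, s6}; ε-closure = {s0, s1, s2, s3, s4, s5, s6}.
Read '2': s0→∅, s1→{s1}, s2→{s0, s7}, s3→∅, s4→{s2, s7}, s5→{s4, s7}, s6→∅; union {s0, s1, s2, s4, s7}; ε-closure = {s0, s1, s2, s3, s4, s5, s7}.
Read '0': s0→{s3}, s1→{s6, s7}, s2→{s1, s3}, s3→{s6}, s4→{s0, s3, s7}, s5→{s2, s3, s6, s7}, s7→∅; union {s0, s1, s2, s3, s6, s7}; ε-closure = {s0, s1, s2, s3, s4, s5, s6, s7}.
Read '0': s0→{s3}, s1→{s6, s7}, s2→{s1, s3}, s3→{s6}, s4→{s0, s3, s7}, s5→{s2, s3, s6, s7}, s6→{s4}, s7→∅; union {s0, s1, s2, s3, s4, s6, s7}; ε-closure = {s0, s1, s2, s3, s4, s5, s6, s7}.
Read '0': s0→{s3}, s1→{s6, s7}, s2→{s1, s3}, s3→{s6}, s4→{s0, s3, s7}, s5→{s2, s3, s6, s7}, s6→{s4}, s7→∅; union {s0, s1, s2, s3, s4, s6, s7}; ε-closure = {s0, s1, s2, s3, s4, s5, s6, s7}.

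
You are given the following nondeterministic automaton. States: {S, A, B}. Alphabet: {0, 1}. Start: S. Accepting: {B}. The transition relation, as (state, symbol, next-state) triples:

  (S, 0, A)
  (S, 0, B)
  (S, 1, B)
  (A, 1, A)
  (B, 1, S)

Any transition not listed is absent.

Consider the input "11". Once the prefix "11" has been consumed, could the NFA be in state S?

Yes

Start in {S}.
Read '1': S→{B}; now {B}.
Read '1': B→{S}; now {S}.
State S is in {S}.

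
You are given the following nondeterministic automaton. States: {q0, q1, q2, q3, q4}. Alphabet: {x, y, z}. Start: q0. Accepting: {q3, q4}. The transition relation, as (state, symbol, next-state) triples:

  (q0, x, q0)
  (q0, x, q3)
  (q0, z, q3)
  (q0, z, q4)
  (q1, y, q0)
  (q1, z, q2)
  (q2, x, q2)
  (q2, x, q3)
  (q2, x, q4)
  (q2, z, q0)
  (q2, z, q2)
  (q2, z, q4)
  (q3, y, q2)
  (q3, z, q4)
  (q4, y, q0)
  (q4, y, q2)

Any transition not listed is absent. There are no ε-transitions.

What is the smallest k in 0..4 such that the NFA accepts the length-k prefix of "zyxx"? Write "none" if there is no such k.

1

Start in {q0}.
Read 'z': {q0} → {q3, q4}.
None of the earlier sets intersect F, but {q3, q4} does.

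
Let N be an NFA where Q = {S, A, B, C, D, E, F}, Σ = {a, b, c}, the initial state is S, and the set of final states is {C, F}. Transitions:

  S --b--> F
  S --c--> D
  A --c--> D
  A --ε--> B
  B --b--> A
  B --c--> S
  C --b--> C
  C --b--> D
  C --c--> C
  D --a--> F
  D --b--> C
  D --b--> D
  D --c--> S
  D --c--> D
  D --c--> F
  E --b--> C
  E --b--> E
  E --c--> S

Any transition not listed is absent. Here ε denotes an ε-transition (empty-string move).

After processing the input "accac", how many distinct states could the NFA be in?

0

Start in {S}.
Read 'a': {S} → ∅.
The set is empty and remains empty for the remaining 4 symbols.
That set has 0 states.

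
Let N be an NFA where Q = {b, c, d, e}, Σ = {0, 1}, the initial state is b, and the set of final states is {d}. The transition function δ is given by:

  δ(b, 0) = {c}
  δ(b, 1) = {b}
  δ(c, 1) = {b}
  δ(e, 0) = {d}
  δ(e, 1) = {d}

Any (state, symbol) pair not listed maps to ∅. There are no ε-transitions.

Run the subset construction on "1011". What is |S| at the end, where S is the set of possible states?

1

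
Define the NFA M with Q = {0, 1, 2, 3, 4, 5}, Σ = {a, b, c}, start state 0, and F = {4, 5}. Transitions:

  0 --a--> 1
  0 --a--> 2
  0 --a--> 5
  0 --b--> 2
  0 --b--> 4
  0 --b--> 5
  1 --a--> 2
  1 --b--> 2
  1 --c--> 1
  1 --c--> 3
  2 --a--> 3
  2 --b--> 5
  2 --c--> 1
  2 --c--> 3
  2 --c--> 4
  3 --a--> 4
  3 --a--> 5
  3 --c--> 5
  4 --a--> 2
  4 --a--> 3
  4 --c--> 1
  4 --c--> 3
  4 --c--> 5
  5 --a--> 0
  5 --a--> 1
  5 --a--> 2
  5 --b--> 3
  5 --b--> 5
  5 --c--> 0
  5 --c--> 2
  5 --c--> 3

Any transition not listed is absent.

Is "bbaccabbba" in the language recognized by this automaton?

Start in {0}.
Read 'b': {0} → {2, 4, 5}.
Read 'b': {2, 4, 5} → {3, 5}.
Read 'a': {3, 5} → {0, 1, 2, 4, 5}.
Read 'c': {0, 1, 2, 4, 5} → {0, 1, 2, 3, 4, 5}.
Read 'c': {0, 1, 2, 3, 4, 5} → {0, 1, 2, 3, 4, 5}.
Read 'a': {0, 1, 2, 3, 4, 5} → {0, 1, 2, 3, 4, 5}.
Read 'b': {0, 1, 2, 3, 4, 5} → {2, 3, 4, 5}.
Read 'b': {2, 3, 4, 5} → {3, 5}.
Read 'b': {3, 5} → {3, 5}.
Read 'a': {3, 5} → {0, 1, 2, 4, 5}.
The final set {0, 1, 2, 4, 5} contains the accepting states 4, 5.

Yes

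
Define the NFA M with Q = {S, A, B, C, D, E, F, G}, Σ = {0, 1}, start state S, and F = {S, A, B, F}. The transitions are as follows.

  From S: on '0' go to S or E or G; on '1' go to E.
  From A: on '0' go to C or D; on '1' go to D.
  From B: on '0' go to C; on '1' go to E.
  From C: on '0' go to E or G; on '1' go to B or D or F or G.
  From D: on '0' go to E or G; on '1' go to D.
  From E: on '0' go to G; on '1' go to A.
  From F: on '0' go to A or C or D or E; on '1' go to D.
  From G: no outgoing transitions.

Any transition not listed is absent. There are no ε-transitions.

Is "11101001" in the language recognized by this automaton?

Start in {S}.
Read '1': {S} → {E}.
Read '1': {E} → {A}.
Read '1': {A} → {D}.
Read '0': {D} → {E, G}.
Read '1': {E, G} → {A}.
Read '0': {A} → {C, D}.
Read '0': {C, D} → {E, G}.
Read '1': {E, G} → {A}.
The final set {A} contains the accepting state A.

Yes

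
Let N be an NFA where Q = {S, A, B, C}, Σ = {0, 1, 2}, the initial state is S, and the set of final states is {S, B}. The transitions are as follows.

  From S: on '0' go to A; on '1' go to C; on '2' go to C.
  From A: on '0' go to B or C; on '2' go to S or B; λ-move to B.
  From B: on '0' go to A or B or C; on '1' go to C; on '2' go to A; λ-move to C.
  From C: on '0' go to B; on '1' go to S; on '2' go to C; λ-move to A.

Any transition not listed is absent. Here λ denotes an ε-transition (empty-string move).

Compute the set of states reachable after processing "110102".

{S, A, B, C}

Start in {S}.
Read '1': S→{C}; union {C}; ε-closure = {A, B, C}.
Read '1': A→∅, B→{C}, C→{S}; union {S, C}; ε-closure = {S, A, B, C}.
Read '0': S→{A}, A→{B, C}, B→{A, B, C}, C→{B}; now {A, B, C}.
Read '1': A→∅, B→{C}, C→{S}; union {S, C}; ε-closure = {S, A, B, C}.
Read '0': S→{A}, A→{B, C}, B→{A, B, C}, C→{B}; now {A, B, C}.
Read '2': A→{S, B}, B→{A}, C→{C}; now {S, A, B, C}.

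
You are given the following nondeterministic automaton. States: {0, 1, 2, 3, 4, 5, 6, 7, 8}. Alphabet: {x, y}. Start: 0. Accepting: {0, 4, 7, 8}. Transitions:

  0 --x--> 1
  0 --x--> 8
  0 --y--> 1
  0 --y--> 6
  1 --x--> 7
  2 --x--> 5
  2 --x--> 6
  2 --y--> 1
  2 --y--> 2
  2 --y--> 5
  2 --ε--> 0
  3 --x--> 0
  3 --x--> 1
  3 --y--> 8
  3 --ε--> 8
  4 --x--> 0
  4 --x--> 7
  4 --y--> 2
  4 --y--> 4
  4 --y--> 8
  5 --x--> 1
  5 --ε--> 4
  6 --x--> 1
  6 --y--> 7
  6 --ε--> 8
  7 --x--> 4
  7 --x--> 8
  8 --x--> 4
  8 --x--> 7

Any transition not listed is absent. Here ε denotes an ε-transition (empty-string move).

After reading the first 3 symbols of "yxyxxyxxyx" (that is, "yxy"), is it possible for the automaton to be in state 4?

Yes

Start in {0}.
Read 'y': 0→{1, 6}; union {1, 6}; ε-closure = {1, 6, 8}.
Read 'x': 1→{7}, 6→{1}, 8→{4, 7}; now {1, 4, 7}.
Read 'y': 1→∅, 4→{2, 4, 8}, 7→∅; union {2, 4, 8}; ε-closure = {0, 2, 4, 8}.
State 4 is in {0, 2, 4, 8}.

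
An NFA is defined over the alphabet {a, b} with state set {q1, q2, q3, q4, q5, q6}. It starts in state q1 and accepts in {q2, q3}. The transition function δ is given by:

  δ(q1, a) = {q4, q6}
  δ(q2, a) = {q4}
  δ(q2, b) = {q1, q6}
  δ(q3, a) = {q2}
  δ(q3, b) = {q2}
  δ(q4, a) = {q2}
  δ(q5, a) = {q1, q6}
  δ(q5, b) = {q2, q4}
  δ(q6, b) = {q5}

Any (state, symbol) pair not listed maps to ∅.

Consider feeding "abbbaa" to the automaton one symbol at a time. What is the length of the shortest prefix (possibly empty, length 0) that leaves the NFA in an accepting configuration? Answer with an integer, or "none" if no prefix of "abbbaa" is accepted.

3

Start in {q1}.
Read 'a': {q1} → {q4, q6}.
Read 'b': {q4, q6} → {q5}.
Read 'b': {q5} → {q2, q4}.
None of the earlier sets intersect F, but {q2, q4} does.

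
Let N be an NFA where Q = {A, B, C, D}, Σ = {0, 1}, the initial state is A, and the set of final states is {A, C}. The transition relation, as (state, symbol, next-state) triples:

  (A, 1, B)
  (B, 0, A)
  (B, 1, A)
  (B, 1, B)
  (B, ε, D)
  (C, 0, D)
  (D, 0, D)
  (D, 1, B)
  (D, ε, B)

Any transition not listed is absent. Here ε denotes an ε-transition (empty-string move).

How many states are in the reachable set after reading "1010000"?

3

Start in {A}.
Read '1': A→{B}; union {B}; ε-closure = {B, D}.
Read '0': B→{A}, D→{D}; union {A, D}; ε-closure = {A, B, D}.
Read '1': A→{B}, B→{A, B}, D→{B}; union {A, B}; ε-closure = {A, B, D}.
Read '0': A→∅, B→{A}, D→{D}; union {A, D}; ε-closure = {A, B, D}.
Read '0': A→∅, B→{A}, D→{D}; union {A, D}; ε-closure = {A, B, D}.
Read '0': A→∅, B→{A}, D→{D}; union {A, D}; ε-closure = {A, B, D}.
Read '0': A→∅, B→{A}, D→{D}; union {A, D}; ε-closure = {A, B, D}.
That set has 3 states.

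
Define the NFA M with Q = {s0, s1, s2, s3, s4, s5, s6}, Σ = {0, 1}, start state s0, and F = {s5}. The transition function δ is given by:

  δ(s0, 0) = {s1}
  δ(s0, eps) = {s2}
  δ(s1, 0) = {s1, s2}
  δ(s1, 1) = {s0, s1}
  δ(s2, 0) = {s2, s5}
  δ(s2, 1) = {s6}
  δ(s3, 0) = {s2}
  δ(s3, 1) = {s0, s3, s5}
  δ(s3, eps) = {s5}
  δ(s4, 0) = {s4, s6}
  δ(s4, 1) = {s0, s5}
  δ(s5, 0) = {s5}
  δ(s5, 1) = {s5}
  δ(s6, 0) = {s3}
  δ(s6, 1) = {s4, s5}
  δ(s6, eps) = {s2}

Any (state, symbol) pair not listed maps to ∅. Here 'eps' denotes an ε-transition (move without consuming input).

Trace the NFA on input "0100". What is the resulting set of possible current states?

Start: ε-closure({s0}) = {s0, s2}.
Read '0': s0→{s1}, s2→{s2, s5}; now {s1, s2, s5}.
Read '1': s1→{s0, s1}, s2→{s6}, s5→{s5}; union {s0, s1, s5, s6}; ε-closure = {s0, s1, s2, s5, s6}.
Read '0': s0→{s1}, s1→{s1, s2}, s2→{s2, s5}, s5→{s5}, s6→{s3}; now {s1, s2, s3, s5}.
Read '0': s1→{s1, s2}, s2→{s2, s5}, s3→{s2}, s5→{s5}; now {s1, s2, s5}.

{s1, s2, s5}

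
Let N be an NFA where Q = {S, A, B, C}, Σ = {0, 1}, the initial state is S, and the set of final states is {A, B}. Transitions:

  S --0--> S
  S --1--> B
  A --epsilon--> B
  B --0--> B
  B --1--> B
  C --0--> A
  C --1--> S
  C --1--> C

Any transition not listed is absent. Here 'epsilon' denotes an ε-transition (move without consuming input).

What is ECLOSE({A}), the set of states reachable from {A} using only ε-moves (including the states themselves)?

{A, B}

Begin with {A}.
ε-move A → B; add B.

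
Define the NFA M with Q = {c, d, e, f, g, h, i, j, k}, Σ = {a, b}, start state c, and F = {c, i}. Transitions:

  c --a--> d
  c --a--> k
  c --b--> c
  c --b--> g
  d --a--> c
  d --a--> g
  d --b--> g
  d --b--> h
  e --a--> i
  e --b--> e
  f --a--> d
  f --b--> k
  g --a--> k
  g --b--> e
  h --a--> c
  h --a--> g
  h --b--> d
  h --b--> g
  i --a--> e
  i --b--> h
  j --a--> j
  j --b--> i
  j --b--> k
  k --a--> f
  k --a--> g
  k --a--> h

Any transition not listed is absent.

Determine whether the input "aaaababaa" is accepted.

Yes

Start in {c}.
Read 'a': {c} → {d, k}.
Read 'a': {d, k} → {c, f, g, h}.
Read 'a': {c, f, g, h} → {c, d, g, k}.
Read 'a': {c, d, g, k} → {c, d, f, g, h, k}.
Read 'b': {c, d, f, g, h, k} → {c, d, e, g, h, k}.
Read 'a': {c, d, e, g, h, k} → {c, d, f, g, h, i, k}.
Read 'b': {c, d, f, g, h, i, k} → {c, d, e, g, h, k}.
Read 'a': {c, d, e, g, h, k} → {c, d, f, g, h, i, k}.
Read 'a': {c, d, f, g, h, i, k} → {c, d, e, f, g, h, k}.
The final set {c, d, e, f, g, h, k} contains the accepting state c.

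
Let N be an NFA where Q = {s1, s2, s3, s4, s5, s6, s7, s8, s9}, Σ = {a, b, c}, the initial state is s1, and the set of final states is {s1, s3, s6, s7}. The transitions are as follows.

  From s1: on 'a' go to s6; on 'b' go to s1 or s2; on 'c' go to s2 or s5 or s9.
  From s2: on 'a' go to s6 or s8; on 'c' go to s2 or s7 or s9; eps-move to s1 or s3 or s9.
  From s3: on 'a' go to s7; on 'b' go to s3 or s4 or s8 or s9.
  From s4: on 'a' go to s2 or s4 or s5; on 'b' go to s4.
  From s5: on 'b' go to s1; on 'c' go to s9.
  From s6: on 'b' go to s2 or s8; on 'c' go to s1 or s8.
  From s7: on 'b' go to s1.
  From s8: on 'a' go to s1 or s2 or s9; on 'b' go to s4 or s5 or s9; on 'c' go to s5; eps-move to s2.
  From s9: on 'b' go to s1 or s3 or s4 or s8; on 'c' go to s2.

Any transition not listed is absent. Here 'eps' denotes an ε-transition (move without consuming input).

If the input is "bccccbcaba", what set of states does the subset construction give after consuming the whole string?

{s1, s2, s3, s4, s5, s6, s7, s8, s9}

Start in {s1}.
Read 'b': s1→{s1, s2}; union {s1, s2}; ε-closure = {s1, s2, s3, s9}.
Read 'c': s1→{s2, s5, s9}, s2→{s2, s7, s9}, s3→∅, s9→{s2}; union {s2, s5, s7, s9}; ε-closure = {s1, s2, s3, s5, s7, s9}.
Read 'c': s1→{s2, s5, s9}, s2→{s2, s7, s9}, s3→∅, s5→{s9}, s7→∅, s9→{s2}; union {s2, s5, s7, s9}; ε-closure = {s1, s2, s3, s5, s7, s9}.
Read 'c': s1→{s2, s5, s9}, s2→{s2, s7, s9}, s3→∅, s5→{s9}, s7→∅, s9→{s2}; union {s2, s5, s7, s9}; ε-closure = {s1, s2, s3, s5, s7, s9}.
Read 'c': s1→{s2, s5, s9}, s2→{s2, s7, s9}, s3→∅, s5→{s9}, s7→∅, s9→{s2}; union {s2, s5, s7, s9}; ε-closure = {s1, s2, s3, s5, s7, s9}.
Read 'b': s1→{s1, s2}, s2→∅, s3→{s3, s4, s8, s9}, s5→{s1}, s7→{s1}, s9→{s1, s3, s4, s8}; now {s1, s2, s3, s4, s8, s9}.
Read 'c': s1→{s2, s5, s9}, s2→{s2, s7, s9}, s3→∅, s4→∅, s8→{s5}, s9→{s2}; union {s2, s5, s7, s9}; ε-closure = {s1, s2, s3, s5, s7, s9}.
Read 'a': s1→{s6}, s2→{s6, s8}, s3→{s7}, s5→∅, s7→∅, s9→∅; union {s6, s7, s8}; ε-closure = {s1, s2, s3, s6, s7, s8, s9}.
Read 'b': s1→{s1, s2}, s2→∅, s3→{s3, s4, s8, s9}, s6→{s2, s8}, s7→{s1}, s8→{s4, s5, s9}, s9→{s1, s3, s4, s8}; now {s1, s2, s3, s4, s5, s8, s9}.
Read 'a': s1→{s6}, s2→{s6, s8}, s3→{s7}, s4→{s2, s4, s5}, s5→∅, s8→{s1, s2, s9}, s9→∅; union {s1, s2, s4, s5, s6, s7, s8, s9}; ε-closure = {s1, s2, s3, s4, s5, s6, s7, s8, s9}.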